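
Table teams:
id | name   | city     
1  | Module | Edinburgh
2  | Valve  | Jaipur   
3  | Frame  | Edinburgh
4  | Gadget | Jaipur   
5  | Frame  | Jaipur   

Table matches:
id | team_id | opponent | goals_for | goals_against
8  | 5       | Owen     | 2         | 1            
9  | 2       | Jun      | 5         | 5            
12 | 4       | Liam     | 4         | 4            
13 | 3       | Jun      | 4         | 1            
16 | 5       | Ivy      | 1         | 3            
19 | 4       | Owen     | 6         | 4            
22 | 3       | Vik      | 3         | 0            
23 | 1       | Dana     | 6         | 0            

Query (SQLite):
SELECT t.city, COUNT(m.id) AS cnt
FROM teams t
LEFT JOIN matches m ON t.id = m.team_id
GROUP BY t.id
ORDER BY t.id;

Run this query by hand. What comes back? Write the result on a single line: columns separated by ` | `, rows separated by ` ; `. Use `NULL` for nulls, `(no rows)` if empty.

Edinburgh | 1 ; Jaipur | 1 ; Edinburgh | 2 ; Jaipur | 2 ; Jaipur | 2

LEFT JOIN keeps every teams row; unmatched ones get NULL for matches columns.
Group by teams.id and compute COUNT(m.id). COUNT(col) of an all-NULL group is 0.
  1: ids {23} → COUNT(m.id)=1
  2: ids {9} → COUNT(m.id)=1
  3: ids {13, 22} → COUNT(m.id)=2
  4: ids {12, 19} → COUNT(m.id)=2
  5: ids {8, 16} → COUNT(m.id)=2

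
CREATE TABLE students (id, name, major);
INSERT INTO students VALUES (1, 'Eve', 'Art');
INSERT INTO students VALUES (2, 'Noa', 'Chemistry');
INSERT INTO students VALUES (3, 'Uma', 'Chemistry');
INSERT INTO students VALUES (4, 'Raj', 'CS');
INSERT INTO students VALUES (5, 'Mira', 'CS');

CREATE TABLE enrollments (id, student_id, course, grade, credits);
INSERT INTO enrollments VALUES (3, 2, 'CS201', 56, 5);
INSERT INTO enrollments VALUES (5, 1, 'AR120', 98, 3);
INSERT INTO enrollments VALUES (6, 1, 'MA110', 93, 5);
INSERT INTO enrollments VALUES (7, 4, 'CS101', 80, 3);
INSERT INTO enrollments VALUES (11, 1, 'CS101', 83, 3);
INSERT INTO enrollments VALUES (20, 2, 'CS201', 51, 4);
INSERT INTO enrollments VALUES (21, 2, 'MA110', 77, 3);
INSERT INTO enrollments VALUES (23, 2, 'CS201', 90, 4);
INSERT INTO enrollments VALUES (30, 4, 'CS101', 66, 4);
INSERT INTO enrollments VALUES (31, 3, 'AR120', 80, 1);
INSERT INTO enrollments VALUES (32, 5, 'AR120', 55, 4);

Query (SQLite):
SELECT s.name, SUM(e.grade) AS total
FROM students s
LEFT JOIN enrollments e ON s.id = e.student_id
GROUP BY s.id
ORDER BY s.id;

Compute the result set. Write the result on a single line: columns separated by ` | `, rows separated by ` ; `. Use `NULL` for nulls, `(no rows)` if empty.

Eve | 274 ; Noa | 274 ; Uma | 80 ; Raj | 146 ; Mira | 55

LEFT JOIN keeps every students row; unmatched ones get NULL for enrollments columns.
Group by students.id and compute SUM(e.grade). SUM over an all-NULL group is NULL.
  1: ids {5, 6, 11} → SUM(e.grade)=274
  2: ids {3, 20, 21, 23} → SUM(e.grade)=274
  3: ids {31} → SUM(e.grade)=80
  4: ids {7, 30} → SUM(e.grade)=146
  5: ids {32} → SUM(e.grade)=55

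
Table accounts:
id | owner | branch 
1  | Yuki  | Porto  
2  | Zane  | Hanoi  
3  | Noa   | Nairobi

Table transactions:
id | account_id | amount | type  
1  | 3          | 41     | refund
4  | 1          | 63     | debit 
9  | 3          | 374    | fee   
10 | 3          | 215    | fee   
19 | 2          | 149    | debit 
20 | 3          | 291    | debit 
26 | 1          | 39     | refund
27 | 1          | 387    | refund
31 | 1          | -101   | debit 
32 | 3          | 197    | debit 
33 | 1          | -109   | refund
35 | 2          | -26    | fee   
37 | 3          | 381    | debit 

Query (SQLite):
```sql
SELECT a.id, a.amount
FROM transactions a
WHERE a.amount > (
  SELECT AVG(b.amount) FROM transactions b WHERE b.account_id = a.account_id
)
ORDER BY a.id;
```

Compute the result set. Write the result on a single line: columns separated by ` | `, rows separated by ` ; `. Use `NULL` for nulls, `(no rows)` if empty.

For each transactions row a, compute AVG(amount) over rows sharing a.account_id.
Keep row a if a.amount > that per-group AVG.
  account_id=1: AVG(amount) = 55.8
  account_id=2: AVG(amount) = 61.5
  account_id=3: AVG(amount) = 249.833333

4 | 63 ; 9 | 374 ; 19 | 149 ; 20 | 291 ; 27 | 387 ; 37 | 381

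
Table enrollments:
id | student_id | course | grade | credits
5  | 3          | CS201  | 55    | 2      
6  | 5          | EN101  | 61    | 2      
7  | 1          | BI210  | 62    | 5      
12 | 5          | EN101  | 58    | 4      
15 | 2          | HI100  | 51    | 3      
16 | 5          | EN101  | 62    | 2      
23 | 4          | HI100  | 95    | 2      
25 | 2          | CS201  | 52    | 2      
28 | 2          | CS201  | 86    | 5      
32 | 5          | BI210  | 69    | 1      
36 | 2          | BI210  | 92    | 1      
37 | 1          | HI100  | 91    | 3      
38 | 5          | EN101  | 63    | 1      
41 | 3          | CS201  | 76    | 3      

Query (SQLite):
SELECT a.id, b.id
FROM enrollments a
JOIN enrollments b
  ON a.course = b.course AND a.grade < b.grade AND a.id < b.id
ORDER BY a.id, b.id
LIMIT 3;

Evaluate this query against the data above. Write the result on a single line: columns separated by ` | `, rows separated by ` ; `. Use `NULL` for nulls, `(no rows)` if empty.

Pairs (a,b) with same course, a.grade < b.grade, a.id < b.id.
course groups: BI210:{7,32,36} CS201:{5,25,28,41} EN101:{6,12,16,38} HI100:{15,23,37}
Ordered by (a.id, b.id); first 3.

5 | 28 ; 5 | 41 ; 6 | 16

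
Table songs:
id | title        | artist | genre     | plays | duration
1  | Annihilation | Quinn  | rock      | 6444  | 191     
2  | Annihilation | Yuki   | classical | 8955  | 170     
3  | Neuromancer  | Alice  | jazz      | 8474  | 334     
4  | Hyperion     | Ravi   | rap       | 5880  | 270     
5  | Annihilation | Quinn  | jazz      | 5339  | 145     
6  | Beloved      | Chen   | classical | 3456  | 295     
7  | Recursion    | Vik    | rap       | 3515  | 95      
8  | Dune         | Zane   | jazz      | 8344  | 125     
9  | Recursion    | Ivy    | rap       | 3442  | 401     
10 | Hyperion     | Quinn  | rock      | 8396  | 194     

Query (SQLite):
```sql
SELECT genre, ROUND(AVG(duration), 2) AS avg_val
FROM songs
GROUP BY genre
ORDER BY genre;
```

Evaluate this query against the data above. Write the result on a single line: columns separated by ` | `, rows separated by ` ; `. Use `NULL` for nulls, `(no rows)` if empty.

classical | 232.5 ; jazz | 201.33 ; rap | 255.33 ; rock | 192.5

Partition songs by genre; compute ROUND(AVG(duration), 2) within each group.
  classical: ids {2, 6} → ROUND(AVG(duration), 2)=232.5
  jazz: ids {3, 5, 8} → ROUND(AVG(duration), 2)=201.33
  rap: ids {4, 7, 9} → ROUND(AVG(duration), 2)=255.33
  rock: ids {1, 10} → ROUND(AVG(duration), 2)=192.5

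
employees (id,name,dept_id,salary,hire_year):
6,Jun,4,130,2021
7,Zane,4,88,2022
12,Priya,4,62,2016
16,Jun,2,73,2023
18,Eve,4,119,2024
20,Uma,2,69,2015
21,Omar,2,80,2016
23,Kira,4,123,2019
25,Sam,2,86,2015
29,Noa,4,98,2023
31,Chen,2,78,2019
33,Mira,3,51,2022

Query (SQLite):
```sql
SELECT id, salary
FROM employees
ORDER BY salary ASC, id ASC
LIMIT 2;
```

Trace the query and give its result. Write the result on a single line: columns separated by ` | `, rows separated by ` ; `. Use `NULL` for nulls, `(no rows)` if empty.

Sort by salary asc, tiebreak id asc: (51, id=33), (62, id=12), (69, id=20), (73, id=16), (78, id=31) …. Take first 2.

33 | 51 ; 12 | 62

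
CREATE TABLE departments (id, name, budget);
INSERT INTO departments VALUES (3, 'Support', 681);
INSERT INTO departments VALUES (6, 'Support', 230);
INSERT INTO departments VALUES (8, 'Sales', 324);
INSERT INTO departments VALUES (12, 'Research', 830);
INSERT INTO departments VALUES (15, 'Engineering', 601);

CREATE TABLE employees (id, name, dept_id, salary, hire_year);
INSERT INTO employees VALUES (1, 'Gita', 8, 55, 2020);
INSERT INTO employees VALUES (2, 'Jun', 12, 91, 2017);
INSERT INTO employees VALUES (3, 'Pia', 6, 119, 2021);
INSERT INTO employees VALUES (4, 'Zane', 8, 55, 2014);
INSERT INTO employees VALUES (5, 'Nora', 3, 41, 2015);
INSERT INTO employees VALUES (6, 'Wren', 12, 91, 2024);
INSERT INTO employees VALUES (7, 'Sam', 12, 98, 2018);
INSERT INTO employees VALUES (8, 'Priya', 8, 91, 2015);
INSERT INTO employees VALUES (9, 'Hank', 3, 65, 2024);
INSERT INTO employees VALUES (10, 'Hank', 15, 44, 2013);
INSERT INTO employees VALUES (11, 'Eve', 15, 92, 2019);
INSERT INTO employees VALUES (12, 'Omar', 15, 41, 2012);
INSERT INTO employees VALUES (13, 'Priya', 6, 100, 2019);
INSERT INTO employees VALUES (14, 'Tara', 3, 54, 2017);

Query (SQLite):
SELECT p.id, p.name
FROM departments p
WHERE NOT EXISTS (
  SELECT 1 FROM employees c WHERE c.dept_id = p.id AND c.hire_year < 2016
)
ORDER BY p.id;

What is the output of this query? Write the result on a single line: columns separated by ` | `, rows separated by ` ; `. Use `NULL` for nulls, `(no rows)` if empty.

For each departments row, check whether any employees with matching dept_id has hire_year < 2016.
Keep rows where that is false.

6 | Support ; 12 | Research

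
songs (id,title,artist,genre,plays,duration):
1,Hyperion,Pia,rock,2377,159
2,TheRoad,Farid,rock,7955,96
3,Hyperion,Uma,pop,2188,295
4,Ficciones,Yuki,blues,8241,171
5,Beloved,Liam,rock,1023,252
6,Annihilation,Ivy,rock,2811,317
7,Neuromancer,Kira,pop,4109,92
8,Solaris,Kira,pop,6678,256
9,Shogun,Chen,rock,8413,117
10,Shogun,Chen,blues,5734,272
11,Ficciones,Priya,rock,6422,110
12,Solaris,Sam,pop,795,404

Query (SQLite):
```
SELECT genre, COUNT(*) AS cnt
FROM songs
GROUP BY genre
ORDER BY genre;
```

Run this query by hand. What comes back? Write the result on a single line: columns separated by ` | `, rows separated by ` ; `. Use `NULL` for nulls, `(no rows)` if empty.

Partition songs by genre; compute COUNT(*) within each group.
  blues: ids {4, 10} → COUNT(*)=2
  pop: ids {3, 7, 8, 12} → COUNT(*)=4
  rock: ids {1, 2, 5, 6, 9, 11} → COUNT(*)=6

blues | 2 ; pop | 4 ; rock | 6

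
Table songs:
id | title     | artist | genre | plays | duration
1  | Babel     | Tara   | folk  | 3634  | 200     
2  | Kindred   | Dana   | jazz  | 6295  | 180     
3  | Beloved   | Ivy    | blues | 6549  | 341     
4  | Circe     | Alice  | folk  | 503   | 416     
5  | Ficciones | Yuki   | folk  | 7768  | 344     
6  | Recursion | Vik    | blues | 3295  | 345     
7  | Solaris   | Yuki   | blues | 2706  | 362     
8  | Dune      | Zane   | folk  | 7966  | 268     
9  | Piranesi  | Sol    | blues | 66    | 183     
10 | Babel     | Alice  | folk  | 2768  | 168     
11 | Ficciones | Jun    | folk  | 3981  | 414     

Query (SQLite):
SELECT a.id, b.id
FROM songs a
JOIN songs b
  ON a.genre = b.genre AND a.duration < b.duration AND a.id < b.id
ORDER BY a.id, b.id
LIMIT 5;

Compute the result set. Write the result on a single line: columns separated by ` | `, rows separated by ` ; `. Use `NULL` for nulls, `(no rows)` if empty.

1 | 4 ; 1 | 5 ; 1 | 8 ; 1 | 11 ; 3 | 6

Pairs (a,b) with same genre, a.duration < b.duration, a.id < b.id.
genre groups: blues:{3,6,7,9} folk:{1,4,5,8,10,11} jazz:{2}
Ordered by (a.id, b.id); first 5.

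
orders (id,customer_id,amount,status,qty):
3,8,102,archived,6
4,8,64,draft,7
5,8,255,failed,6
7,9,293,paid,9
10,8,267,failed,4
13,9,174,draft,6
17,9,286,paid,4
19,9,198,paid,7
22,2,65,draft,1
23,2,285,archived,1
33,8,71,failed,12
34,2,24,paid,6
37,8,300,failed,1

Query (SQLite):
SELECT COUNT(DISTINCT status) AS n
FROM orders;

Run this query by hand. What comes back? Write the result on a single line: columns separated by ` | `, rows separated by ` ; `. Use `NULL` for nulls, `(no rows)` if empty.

Count distinct non-NULL status values.

4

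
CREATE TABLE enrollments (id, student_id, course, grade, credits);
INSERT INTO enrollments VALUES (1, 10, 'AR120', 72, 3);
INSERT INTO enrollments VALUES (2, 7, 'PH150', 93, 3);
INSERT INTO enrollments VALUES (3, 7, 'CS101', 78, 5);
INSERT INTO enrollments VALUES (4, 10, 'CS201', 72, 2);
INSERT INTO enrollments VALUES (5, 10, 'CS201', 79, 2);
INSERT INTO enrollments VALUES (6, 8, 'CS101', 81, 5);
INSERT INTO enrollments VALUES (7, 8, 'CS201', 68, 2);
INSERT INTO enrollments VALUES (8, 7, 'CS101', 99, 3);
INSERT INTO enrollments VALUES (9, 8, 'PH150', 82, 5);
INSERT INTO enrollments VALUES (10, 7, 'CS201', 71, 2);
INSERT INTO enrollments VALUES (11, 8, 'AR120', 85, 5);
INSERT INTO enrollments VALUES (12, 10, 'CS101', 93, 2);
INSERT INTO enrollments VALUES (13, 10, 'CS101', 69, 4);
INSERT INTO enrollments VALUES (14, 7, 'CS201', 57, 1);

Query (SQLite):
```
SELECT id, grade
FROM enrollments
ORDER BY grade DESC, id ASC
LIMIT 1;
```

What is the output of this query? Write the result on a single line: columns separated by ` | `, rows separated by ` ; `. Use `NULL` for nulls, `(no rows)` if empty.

8 | 99

Sort by grade desc, tiebreak id asc: (99, id=8), (93, id=2), (93, id=12), (85, id=11) …. Take first 1.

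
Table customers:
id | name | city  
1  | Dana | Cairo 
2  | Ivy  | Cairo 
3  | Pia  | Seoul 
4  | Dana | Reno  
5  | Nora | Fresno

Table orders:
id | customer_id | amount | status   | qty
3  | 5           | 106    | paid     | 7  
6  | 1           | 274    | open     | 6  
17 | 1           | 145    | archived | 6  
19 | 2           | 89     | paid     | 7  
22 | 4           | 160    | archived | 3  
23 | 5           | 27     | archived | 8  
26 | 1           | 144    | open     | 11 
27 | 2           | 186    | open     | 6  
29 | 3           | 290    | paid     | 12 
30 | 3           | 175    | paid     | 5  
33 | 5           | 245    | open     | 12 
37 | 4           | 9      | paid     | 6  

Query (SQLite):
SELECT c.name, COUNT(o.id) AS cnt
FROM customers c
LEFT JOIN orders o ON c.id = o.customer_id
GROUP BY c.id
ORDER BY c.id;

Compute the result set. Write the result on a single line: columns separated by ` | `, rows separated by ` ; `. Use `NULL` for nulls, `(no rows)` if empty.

LEFT JOIN keeps every customers row; unmatched ones get NULL for orders columns.
Group by customers.id and compute COUNT(o.id). COUNT(col) of an all-NULL group is 0.
  1: ids {6, 17, 26} → COUNT(o.id)=3
  2: ids {19, 27} → COUNT(o.id)=2
  3: ids {29, 30} → COUNT(o.id)=2
  4: ids {22, 37} → COUNT(o.id)=2
  5: ids {3, 23, 33} → COUNT(o.id)=3

Dana | 3 ; Ivy | 2 ; Pia | 2 ; Dana | 2 ; Nora | 3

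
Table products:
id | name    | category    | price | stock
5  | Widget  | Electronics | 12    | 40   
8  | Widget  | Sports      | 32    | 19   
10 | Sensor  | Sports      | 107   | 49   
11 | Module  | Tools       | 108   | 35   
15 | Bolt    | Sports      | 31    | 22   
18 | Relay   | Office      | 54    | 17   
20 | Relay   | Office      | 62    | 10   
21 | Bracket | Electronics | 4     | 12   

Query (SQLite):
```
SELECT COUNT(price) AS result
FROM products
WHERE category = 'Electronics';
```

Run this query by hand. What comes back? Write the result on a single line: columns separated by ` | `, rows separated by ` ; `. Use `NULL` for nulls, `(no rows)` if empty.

2

Rows where category='Electronics' → price values: [12, 4].
COUNT(price) counts non-NULL values → 2.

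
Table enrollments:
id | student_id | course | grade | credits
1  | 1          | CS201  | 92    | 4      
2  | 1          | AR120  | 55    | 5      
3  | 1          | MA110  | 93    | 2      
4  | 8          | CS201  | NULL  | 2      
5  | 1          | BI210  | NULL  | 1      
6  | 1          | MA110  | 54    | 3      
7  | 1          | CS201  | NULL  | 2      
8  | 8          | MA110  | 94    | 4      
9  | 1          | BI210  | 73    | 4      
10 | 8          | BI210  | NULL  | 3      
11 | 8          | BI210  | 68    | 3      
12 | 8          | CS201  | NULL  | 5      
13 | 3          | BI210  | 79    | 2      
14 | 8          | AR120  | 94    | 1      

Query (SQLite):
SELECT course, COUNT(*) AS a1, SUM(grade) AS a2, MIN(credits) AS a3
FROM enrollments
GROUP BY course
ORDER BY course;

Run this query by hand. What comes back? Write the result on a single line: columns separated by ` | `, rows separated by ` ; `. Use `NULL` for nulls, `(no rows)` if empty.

AR120 | 2 | 149 | 1 ; BI210 | 5 | 220 | 1 ; CS201 | 4 | 92 | 2 ; MA110 | 3 | 241 | 2

Group enrollments by course.
Per group compute: COUNT(*), SUM(grade), MIN(credits).
  AR120: ids {2, 14} → COUNT(*)=2, SUM(grade)=149, MIN(credits)=1
  BI210: ids {5, 9, 10, 11, 13} → COUNT(*)=5, SUM(grade)=220, MIN(credits)=1
  CS201: ids {1, 4, 7, 12} → COUNT(*)=4, SUM(grade)=92, MIN(credits)=2
  MA110: ids {3, 6, 8} → COUNT(*)=3, SUM(grade)=241, MIN(credits)=2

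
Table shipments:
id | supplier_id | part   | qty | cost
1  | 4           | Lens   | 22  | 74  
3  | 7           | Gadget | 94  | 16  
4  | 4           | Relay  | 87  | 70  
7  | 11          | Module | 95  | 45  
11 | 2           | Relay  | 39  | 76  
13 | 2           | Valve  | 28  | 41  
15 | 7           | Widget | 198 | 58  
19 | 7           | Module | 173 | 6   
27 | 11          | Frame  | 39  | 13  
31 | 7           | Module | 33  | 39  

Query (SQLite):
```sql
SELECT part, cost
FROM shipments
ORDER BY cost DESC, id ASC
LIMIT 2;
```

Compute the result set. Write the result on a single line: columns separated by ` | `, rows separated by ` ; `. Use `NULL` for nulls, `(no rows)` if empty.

Relay | 76 ; Lens | 74

Sort by cost desc, tiebreak id asc: (76, id=11), (74, id=1), (70, id=4), (58, id=15), (45, id=7) …. Take first 2.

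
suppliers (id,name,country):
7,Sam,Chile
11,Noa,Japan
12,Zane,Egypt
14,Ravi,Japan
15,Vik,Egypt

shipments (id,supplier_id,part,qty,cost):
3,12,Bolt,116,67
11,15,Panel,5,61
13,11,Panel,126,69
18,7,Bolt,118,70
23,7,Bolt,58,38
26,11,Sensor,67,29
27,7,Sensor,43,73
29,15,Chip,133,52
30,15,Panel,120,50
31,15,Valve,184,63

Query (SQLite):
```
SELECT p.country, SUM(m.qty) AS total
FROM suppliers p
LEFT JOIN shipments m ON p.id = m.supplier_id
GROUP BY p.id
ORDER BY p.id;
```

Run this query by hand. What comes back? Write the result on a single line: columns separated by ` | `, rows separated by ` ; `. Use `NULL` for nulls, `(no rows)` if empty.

Chile | 219 ; Japan | 193 ; Egypt | 116 ; Japan | NULL ; Egypt | 442

LEFT JOIN keeps every suppliers row; unmatched ones get NULL for shipments columns.
Group by suppliers.id and compute SUM(m.qty). SUM over an all-NULL group is NULL.
  7: ids {18, 23, 27} → SUM(m.qty)=219
  11: ids {13, 26} → SUM(m.qty)=193
  12: ids {3} → SUM(m.qty)=116
  14: ids {—} → SUM(m.qty)=NULL
  15: ids {11, 29, 30, 31} → SUM(m.qty)=442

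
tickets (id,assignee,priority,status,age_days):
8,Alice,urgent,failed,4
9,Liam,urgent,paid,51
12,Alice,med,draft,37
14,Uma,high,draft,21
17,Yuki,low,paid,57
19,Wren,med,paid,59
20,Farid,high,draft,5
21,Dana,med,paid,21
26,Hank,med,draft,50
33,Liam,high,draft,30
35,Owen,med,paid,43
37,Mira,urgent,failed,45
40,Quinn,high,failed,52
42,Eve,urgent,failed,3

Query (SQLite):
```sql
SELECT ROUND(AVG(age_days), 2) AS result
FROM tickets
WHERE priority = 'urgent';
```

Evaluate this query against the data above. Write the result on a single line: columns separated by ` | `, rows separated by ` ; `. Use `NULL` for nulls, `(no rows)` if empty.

Rows where priority='urgent' → age_days values: [4, 51, 45, 3].
AVG = 103 / 4 (rounded to 2 dp).

25.75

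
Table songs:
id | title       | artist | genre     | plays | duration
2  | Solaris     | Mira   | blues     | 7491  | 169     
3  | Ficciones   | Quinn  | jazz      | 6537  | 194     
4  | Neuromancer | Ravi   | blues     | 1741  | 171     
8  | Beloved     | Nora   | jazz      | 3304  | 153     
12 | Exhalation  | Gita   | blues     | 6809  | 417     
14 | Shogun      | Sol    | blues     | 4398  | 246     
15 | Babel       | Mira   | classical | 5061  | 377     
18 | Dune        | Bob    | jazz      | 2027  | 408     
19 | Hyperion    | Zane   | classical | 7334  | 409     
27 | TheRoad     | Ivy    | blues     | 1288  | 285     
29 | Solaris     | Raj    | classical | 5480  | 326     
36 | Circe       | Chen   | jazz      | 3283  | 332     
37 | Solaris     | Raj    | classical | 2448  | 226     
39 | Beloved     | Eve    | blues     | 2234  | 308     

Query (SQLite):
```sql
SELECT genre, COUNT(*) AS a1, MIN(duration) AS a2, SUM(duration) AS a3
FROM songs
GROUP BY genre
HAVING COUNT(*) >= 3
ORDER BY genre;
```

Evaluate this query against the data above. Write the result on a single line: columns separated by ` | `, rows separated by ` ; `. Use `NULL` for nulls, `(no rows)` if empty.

blues | 6 | 169 | 1596 ; classical | 4 | 226 | 1338 ; jazz | 4 | 153 | 1087

Group songs by genre.
Per group compute: COUNT(*), MIN(duration), SUM(duration).
HAVING: drop groups with fewer than 3 rows.
  blues: ids {2, 4, 12, 14, 27, 39} → COUNT(*)=6, MIN(duration)=169, SUM(duration)=1596
  classical: ids {15, 19, 29, 37} → COUNT(*)=4, MIN(duration)=226, SUM(duration)=1338
  jazz: ids {3, 8, 18, 36} → COUNT(*)=4, MIN(duration)=153, SUM(duration)=1087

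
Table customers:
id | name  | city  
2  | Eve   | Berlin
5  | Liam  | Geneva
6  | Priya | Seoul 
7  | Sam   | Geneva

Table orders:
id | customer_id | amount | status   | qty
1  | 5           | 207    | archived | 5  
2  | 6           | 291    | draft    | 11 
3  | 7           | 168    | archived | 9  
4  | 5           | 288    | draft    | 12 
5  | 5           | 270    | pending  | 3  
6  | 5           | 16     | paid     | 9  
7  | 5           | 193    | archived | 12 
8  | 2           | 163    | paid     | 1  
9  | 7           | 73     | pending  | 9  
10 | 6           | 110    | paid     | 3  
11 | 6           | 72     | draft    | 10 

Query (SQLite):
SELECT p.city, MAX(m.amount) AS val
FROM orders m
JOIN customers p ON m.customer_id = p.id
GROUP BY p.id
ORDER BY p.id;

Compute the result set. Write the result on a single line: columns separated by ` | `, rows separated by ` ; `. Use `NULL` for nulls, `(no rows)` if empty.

Berlin | 163 ; Geneva | 288 ; Seoul | 291 ; Geneva | 168

Join each orders row to its customers via customer_id.
Group joined rows by customers.id; compute MAX(m.amount) per group.
  2: ids {8} → MAX(m.amount)=163
  5: ids {1, 4, 5, 6, 7} → MAX(m.amount)=288
  6: ids {2, 10, 11} → MAX(m.amount)=291
  7: ids {3, 9} → MAX(m.amount)=168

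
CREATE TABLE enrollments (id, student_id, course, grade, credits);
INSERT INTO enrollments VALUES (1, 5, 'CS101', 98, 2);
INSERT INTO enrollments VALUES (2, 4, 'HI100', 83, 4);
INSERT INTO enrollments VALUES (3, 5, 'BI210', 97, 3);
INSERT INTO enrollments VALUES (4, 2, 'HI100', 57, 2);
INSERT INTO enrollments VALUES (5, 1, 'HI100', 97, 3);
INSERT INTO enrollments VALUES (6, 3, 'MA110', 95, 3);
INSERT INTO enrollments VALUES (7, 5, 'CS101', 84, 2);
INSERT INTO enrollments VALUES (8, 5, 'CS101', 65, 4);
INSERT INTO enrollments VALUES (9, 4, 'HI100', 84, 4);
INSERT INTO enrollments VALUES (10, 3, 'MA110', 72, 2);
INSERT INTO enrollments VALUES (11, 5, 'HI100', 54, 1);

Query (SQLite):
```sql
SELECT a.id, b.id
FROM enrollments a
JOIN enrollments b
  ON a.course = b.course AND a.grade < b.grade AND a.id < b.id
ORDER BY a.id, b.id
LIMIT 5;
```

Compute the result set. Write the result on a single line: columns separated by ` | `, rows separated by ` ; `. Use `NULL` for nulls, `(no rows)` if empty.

Pairs (a,b) with same course, a.grade < b.grade, a.id < b.id.
course groups: BI210:{3} CS101:{1,7,8} HI100:{2,4,5,9,11} MA110:{6,10}
Ordered by (a.id, b.id); first 5.

2 | 5 ; 2 | 9 ; 4 | 5 ; 4 | 9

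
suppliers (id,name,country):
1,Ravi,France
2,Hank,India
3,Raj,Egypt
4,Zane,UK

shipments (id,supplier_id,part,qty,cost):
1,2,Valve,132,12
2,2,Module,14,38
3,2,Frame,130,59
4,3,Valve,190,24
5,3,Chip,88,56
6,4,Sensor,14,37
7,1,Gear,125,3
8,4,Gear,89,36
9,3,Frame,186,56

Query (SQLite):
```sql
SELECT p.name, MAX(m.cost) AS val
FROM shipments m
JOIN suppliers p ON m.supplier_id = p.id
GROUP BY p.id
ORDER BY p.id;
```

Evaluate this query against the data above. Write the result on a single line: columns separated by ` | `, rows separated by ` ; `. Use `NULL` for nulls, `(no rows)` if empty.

Ravi | 3 ; Hank | 59 ; Raj | 56 ; Zane | 37

Join each shipments row to its suppliers via supplier_id.
Group joined rows by suppliers.id; compute MAX(m.cost) per group.
  1: ids {7} → MAX(m.cost)=3
  2: ids {1, 2, 3} → MAX(m.cost)=59
  3: ids {4, 5, 9} → MAX(m.cost)=56
  4: ids {6, 8} → MAX(m.cost)=37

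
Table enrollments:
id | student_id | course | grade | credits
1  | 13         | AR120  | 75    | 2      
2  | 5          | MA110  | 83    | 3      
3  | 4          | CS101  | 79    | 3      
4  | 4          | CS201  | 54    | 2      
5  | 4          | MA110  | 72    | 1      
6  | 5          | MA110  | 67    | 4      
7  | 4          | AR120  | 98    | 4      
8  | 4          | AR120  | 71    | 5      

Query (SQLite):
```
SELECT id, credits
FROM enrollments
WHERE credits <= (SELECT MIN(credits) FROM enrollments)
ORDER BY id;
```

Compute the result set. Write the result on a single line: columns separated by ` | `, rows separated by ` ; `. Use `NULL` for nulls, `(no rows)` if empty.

5 | 1

Scalar subquery: MIN(credits) over all enrollments rows = 1.
Keep rows where credits <= that value.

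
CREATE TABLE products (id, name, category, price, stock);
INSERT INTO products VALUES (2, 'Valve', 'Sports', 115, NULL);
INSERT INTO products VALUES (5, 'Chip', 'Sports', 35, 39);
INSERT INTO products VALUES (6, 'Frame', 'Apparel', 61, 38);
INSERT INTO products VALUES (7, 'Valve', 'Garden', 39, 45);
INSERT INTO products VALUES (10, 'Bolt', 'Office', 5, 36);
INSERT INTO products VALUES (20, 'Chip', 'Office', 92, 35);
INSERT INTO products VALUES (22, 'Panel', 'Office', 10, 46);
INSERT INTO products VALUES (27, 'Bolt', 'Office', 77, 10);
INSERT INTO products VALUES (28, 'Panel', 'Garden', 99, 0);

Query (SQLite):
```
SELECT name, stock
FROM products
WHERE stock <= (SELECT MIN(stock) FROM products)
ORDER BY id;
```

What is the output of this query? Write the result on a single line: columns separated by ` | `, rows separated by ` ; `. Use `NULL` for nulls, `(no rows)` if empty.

Panel | 0

Scalar subquery: MIN(stock) over all products rows = 0.
Keep rows where stock <= that value.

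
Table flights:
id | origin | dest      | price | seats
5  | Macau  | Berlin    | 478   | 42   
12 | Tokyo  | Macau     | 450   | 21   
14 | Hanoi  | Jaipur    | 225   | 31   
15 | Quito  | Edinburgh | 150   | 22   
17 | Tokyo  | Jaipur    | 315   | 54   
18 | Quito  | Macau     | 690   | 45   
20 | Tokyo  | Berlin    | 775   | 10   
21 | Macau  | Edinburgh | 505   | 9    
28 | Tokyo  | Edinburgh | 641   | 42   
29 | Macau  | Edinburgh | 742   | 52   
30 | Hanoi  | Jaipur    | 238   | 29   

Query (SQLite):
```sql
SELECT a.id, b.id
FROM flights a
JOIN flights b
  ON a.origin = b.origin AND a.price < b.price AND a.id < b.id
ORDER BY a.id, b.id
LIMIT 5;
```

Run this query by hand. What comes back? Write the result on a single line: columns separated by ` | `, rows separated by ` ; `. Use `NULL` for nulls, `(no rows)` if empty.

5 | 21 ; 5 | 29 ; 12 | 20 ; 12 | 28 ; 14 | 30

Pairs (a,b) with same origin, a.price < b.price, a.id < b.id.
origin groups: Hanoi:{14,30} Macau:{5,21,29} Quito:{15,18} Tokyo:{12,17,20,28}
Ordered by (a.id, b.id); first 5.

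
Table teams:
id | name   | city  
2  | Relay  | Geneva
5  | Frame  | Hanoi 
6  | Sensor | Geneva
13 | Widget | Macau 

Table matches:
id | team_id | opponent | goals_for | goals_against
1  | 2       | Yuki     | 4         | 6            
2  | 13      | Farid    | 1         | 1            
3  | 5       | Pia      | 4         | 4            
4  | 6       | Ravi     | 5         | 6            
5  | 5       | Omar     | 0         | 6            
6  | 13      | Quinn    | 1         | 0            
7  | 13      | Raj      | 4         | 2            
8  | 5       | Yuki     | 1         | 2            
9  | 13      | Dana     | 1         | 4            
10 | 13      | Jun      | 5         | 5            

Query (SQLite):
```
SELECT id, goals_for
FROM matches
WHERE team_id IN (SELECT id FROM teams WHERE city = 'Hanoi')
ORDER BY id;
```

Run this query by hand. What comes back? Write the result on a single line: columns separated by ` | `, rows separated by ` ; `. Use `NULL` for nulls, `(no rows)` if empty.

Inner query: teams.id where city = 'Hanoi'.
Outer: keep matches rows whose team_id is in that set.
Inner query → {5}

3 | 4 ; 5 | 0 ; 8 | 1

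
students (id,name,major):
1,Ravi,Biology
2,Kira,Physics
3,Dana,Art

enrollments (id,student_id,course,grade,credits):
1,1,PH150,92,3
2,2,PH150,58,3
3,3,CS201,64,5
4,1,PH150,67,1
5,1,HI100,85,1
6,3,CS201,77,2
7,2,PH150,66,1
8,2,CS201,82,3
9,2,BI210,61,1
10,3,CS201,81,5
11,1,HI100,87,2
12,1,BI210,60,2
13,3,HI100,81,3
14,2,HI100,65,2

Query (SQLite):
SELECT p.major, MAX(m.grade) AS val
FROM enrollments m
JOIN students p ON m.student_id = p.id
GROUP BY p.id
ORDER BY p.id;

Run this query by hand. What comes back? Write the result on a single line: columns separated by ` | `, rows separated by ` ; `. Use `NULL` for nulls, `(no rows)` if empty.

Join each enrollments row to its students via student_id.
Group joined rows by students.id; compute MAX(m.grade) per group.
  1: ids {1, 4, 5, 11, 12} → MAX(m.grade)=92
  2: ids {2, 7, 8, 9, 14} → MAX(m.grade)=82
  3: ids {3, 6, 10, 13} → MAX(m.grade)=81

Biology | 92 ; Physics | 82 ; Art | 81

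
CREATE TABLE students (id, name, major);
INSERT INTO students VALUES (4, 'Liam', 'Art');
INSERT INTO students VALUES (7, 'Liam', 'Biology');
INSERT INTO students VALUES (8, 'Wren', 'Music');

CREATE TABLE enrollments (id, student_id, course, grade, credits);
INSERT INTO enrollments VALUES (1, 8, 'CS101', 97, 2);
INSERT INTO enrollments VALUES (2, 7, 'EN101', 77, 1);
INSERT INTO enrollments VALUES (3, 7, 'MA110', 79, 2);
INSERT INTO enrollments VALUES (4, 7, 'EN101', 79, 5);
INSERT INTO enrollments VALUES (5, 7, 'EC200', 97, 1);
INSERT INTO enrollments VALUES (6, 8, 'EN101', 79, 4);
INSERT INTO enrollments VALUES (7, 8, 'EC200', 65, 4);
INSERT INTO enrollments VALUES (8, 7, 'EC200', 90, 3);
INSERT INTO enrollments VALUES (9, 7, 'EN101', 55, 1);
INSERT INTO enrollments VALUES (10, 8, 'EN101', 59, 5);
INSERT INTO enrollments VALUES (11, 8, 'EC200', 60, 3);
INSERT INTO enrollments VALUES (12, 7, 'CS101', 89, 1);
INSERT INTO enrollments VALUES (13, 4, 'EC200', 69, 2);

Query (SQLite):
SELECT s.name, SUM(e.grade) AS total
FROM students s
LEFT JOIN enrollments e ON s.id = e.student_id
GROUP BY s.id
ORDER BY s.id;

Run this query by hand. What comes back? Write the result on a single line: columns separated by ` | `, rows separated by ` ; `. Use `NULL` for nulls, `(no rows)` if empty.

Liam | 69 ; Liam | 566 ; Wren | 360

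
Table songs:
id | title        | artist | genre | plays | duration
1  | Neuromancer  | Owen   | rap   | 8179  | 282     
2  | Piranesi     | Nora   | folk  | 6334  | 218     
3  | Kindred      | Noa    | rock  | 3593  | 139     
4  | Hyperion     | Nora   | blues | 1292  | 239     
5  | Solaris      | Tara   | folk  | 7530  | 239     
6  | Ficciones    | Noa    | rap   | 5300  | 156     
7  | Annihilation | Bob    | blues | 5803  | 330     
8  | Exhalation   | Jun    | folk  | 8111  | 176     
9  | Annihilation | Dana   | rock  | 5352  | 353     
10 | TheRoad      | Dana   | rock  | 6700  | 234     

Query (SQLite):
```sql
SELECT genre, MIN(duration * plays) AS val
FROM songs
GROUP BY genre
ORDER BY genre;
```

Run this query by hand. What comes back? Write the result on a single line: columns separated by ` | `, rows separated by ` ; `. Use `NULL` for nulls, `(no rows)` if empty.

blues | 308788 ; folk | 1380812 ; rap | 826800 ; rock | 499427

For each row compute duration * plays.
Group by genre; take MIN of the expression per group.
  blues: ids {4, 7} → MIN(duration * plays)=308788
  folk: ids {2, 5, 8} → MIN(duration * plays)=1380812
  rap: ids {1, 6} → MIN(duration * plays)=826800
  rock: ids {3, 9, 10} → MIN(duration * plays)=499427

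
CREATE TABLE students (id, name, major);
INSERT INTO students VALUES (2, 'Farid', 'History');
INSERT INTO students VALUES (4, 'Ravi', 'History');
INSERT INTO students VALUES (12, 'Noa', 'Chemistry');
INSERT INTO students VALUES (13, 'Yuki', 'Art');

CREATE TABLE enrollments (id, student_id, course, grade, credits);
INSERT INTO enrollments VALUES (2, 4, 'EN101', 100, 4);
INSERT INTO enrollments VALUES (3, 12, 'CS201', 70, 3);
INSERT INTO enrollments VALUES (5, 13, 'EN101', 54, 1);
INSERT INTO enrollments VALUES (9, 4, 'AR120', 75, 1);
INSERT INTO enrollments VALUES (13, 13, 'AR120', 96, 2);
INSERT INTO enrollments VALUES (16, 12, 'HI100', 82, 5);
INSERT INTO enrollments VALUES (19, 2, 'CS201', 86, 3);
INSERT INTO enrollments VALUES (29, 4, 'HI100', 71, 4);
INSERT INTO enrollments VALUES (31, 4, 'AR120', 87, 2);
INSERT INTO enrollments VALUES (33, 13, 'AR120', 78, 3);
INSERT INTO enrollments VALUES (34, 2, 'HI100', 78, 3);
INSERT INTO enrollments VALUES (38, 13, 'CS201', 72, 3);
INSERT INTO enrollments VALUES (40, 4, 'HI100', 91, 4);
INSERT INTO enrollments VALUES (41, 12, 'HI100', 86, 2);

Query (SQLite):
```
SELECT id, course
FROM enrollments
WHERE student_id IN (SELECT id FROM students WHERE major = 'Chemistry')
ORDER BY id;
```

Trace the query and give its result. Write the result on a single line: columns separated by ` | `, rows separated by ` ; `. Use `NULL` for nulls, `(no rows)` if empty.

3 | CS201 ; 16 | HI100 ; 41 | HI100

Inner query: students.id where major = 'Chemistry'.
Outer: keep enrollments rows whose student_id is in that set.
Inner query → {12}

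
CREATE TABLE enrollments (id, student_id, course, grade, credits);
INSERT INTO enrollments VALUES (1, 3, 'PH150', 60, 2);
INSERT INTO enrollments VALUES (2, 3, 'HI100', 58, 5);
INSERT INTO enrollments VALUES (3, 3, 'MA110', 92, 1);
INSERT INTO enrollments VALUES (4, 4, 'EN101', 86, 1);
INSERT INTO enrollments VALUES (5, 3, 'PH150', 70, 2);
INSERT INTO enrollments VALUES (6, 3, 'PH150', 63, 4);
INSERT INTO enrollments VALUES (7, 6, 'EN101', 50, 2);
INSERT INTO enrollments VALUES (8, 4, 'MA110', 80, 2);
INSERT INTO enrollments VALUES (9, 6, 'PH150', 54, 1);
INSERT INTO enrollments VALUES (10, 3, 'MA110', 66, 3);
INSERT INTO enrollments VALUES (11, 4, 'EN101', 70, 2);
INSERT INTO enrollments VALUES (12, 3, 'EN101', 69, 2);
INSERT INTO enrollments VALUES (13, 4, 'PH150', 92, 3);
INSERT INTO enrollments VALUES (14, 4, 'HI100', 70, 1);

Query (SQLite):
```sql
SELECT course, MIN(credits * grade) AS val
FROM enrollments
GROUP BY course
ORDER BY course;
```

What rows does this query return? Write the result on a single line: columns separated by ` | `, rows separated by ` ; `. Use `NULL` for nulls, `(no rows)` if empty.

EN101 | 86 ; HI100 | 70 ; MA110 | 92 ; PH150 | 54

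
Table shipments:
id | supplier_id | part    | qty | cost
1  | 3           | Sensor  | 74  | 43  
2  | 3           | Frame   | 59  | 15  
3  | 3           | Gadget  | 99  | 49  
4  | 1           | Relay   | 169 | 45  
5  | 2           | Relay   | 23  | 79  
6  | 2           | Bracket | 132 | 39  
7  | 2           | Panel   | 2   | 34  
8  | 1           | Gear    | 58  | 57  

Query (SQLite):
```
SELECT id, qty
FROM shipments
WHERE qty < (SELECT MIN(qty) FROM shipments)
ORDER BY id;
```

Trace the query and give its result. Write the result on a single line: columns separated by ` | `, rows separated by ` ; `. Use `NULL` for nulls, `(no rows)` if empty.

(no rows)

Scalar subquery: MIN(qty) over all shipments rows = 2.
Keep rows where qty < that value.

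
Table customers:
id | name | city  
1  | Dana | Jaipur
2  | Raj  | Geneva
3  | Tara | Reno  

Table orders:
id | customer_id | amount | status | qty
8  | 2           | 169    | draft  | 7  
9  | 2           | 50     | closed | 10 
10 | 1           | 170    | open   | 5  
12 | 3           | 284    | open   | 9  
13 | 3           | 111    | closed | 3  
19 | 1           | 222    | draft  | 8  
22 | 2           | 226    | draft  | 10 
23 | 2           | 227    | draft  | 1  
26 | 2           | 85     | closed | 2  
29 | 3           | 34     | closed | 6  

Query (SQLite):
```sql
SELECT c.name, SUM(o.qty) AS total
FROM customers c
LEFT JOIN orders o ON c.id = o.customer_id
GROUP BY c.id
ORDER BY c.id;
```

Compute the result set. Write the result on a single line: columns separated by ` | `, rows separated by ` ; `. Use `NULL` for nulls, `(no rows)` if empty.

Dana | 13 ; Raj | 30 ; Tara | 18

LEFT JOIN keeps every customers row; unmatched ones get NULL for orders columns.
Group by customers.id and compute SUM(o.qty). SUM over an all-NULL group is NULL.
  1: ids {10, 19} → SUM(o.qty)=13
  2: ids {8, 9, 22, 23, 26} → SUM(o.qty)=30
  3: ids {12, 13, 29} → SUM(o.qty)=18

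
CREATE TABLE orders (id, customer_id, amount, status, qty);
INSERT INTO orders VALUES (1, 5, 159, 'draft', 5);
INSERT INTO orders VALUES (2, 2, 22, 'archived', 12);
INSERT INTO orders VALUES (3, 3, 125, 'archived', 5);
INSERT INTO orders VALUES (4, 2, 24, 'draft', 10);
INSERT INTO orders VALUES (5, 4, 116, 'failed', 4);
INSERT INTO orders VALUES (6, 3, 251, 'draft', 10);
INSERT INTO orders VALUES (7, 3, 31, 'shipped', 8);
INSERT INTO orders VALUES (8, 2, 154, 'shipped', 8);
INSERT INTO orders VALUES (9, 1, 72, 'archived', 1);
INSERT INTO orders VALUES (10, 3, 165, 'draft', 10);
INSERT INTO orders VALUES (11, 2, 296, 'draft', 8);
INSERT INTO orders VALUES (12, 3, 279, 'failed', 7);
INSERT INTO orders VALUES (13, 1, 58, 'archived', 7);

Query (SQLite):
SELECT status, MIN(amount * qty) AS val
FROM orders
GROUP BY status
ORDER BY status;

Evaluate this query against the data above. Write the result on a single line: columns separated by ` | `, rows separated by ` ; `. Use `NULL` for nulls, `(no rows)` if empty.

For each row compute amount * qty.
Group by status; take MIN of the expression per group.
  archived: ids {2, 3, 9, 13} → MIN(amount * qty)=72
  draft: ids {1, 4, 6, 10, 11} → MIN(amount * qty)=240
  failed: ids {5, 12} → MIN(amount * qty)=464
  shipped: ids {7, 8} → MIN(amount * qty)=248

archived | 72 ; draft | 240 ; failed | 464 ; shipped | 248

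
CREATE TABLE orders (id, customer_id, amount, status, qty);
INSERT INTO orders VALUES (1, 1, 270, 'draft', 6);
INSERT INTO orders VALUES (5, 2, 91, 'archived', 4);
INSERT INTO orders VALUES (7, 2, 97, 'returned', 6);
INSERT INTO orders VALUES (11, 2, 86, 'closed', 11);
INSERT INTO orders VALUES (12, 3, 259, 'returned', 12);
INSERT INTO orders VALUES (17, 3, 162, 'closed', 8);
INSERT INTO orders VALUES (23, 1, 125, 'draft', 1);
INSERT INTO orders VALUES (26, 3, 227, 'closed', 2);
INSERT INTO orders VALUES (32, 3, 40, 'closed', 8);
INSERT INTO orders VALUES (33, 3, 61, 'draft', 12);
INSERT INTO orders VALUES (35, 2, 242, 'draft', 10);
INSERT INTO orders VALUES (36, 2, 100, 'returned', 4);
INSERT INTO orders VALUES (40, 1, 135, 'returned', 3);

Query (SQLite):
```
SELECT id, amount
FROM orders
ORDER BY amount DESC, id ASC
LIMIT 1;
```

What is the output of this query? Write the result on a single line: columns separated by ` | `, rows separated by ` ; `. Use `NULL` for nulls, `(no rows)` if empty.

1 | 270

Sort by amount desc, tiebreak id asc: (270, id=1), (259, id=12), (242, id=35), (227, id=26) …. Take first 1.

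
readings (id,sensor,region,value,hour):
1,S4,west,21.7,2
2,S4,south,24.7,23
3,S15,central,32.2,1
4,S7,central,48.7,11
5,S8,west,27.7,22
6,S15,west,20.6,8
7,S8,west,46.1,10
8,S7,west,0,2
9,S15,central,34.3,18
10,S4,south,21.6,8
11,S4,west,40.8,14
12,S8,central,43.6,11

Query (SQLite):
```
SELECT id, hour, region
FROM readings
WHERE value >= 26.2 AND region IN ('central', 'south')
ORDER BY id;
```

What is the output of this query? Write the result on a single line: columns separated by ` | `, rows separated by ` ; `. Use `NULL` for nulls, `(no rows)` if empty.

3 | 1 | central ; 4 | 11 | central ; 9 | 18 | central ; 12 | 11 | central

value >= 26.2: ids {3, 4, 5, 7, 9, 11, 12}
region IN ('central', 'south'): ids {2, 3, 4, 9, 10, 12}
Combine with AND.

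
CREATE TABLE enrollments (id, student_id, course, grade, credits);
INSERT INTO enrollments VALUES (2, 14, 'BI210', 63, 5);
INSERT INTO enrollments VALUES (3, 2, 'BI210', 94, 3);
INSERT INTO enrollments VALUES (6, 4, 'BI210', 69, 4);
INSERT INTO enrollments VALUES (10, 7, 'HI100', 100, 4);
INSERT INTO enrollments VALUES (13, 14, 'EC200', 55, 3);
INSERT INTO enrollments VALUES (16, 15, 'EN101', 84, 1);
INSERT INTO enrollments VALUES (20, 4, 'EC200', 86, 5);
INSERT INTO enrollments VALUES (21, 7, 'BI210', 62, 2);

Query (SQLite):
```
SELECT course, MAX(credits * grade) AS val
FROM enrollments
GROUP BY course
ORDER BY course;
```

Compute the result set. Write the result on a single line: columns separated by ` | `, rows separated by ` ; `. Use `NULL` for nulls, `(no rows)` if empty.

BI210 | 315 ; EC200 | 430 ; EN101 | 84 ; HI100 | 400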